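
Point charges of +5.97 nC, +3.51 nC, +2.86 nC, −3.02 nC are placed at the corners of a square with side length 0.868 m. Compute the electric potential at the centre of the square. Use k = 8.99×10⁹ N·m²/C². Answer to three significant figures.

137 V

The total potential is the scalar sum of each charge's contribution, V = Σ kqᵢ/rᵢ.
The distance from each corner to the centre is a√2/2 = 0.614 m.
V = k[(5.97×10⁻⁹)/(0.614) + (3.51×10⁻⁹)/(0.614) + (2.86×10⁻⁹)/(0.614) + (-3.02×10⁻⁹)/(0.614)] = 137 V.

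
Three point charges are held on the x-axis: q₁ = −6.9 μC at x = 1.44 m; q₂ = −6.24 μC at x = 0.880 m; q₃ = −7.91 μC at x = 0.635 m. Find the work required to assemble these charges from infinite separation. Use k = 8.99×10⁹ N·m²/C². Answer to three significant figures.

The work to assemble the configuration equals its total potential energy, U = Σ kqᵢqⱼ/rᵢⱼ over all pairs.
Pair separations: r₁₂ = 0.560 m, r₁₃ = 0.805 m, r₂₃ = 0.245 m.
U = (0.691) + (0.610) + (1.81) = 3.11 J.

3.11 J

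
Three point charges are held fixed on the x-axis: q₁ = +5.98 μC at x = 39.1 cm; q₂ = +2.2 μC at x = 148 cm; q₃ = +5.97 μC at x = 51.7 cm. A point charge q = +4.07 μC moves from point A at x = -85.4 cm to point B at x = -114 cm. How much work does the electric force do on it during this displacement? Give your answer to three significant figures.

0.0641 J

The work done by the electric force is W_field = −ΔU = −q(V_B − V_A) = q(V_A − V_B).
At A: distances to the source charges are 1.25 m, 2.33 m, 1.37 m; V_A = Σ kqᵢ/rᵢ = 9.08×10⁴ V.
At B: distances to the source charges are 1.53 m, 2.62 m, 1.66 m; V_B = Σ kqᵢ/rᵢ = 7.51×10⁴ V.
ΔV = V_B − V_A = -1.57×10⁴ V.
W_field = −qΔV = −(4.07×10⁻⁶ C)(-1.57×10⁴ V) = 0.0641 J.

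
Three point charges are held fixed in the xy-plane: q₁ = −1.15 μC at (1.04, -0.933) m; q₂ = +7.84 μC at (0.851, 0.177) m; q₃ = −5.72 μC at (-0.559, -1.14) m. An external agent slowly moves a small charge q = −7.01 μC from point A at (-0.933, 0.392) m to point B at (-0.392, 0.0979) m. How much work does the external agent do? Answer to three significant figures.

For quasistatic motion the external work equals the change in potential energy: W_ext = qΔV = q(V_B − V_A).
At A: distances to the source charges are 2.38 m, 1.80 m, 1.58 m; V_A = Σ kqᵢ/rᵢ = 2270 V.
At B: distances to the source charges are 1.76 m, 1.25 m, 1.25 m; V_B = Σ kqᵢ/rᵢ = 9560 V.
ΔV = V_B − V_A = 7300 V.
W_ext = qΔV = (-7.01×10⁻⁶ C)(7300 V) = -0.0511 J.

-0.0511 J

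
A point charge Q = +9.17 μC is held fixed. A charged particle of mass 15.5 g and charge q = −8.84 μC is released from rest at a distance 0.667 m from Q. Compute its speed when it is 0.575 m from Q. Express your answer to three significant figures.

4.75 m/s

Only the electrostatic force acts, so mechanical energy is conserved: ½mv² = U₁ − U₂ = kQq(1/r₁ − 1/r₂).
U₁ − U₂ = (8.99×10⁹ N·m²/C²)(9.17×10⁻⁶ C)(-8.84×10⁻⁶ C)(1/0.667 − 1/0.575) = 0.175 J.
v = √(2·0.175/0.0155) = 4.75 m/s.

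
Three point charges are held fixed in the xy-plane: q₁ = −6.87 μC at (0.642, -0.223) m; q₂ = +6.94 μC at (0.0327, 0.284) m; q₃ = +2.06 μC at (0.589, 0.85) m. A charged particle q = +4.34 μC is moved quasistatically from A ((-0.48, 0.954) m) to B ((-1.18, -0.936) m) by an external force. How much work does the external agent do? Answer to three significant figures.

-0.179 J

For quasistatic motion the external work equals the change in potential energy: W_ext = qΔV = q(V_B − V_A).
At A: distances to the source charges are 1.63 m, 0.844 m, 1.07 m; V_A = Σ kqᵢ/rᵢ = 5.32×10⁴ V.
At B: distances to the source charges are 1.96 m, 1.72 m, 2.51 m; V_B = Σ kqᵢ/rᵢ = 1.21×10⁴ V.
ΔV = V_B − V_A = -4.11×10⁴ V.
W_ext = qΔV = (4.34×10⁻⁶ C)(-4.11×10⁴ V) = -0.179 J.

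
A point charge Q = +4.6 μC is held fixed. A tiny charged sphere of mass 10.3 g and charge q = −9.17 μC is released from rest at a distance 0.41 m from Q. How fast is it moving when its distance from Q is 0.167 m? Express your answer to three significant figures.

Only the electrostatic force acts, so mechanical energy is conserved: ½mv² = U₁ − U₂ = kQq(1/r₁ − 1/r₂).
U₁ − U₂ = (8.99×10⁹ N·m²/C²)(4.60×10⁻⁶ C)(-9.17×10⁻⁶ C)(1/0.410 − 1/0.167) = 1.35 J.
v = √(2·1.35/0.0103) = 16.2 m/s.

16.2 m/s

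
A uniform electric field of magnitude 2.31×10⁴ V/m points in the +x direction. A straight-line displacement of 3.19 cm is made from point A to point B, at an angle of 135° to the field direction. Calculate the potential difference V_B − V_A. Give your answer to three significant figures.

521 V

Only the component of displacement along E changes the potential: ΔV = −E·d·cosθ.
ΔV = −(2.31×10⁴ V/m)(0.0319 m)cos135° = 521 V.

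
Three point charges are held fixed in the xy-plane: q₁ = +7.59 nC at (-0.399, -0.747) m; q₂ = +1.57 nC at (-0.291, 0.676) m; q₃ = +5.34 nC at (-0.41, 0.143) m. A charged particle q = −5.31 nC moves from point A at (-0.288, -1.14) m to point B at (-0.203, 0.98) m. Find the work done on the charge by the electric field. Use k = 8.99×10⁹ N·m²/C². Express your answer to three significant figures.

The work done by the electric force is W_field = −ΔU = −q(V_B − V_A) = q(V_A − V_B).
At A: distances to the source charges are 0.408 m, 1.82 m, 1.29 m; V_A = Σ kqᵢ/rᵢ = 212 V.
At B: distances to the source charges are 1.74 m, 0.316 m, 0.862 m; V_B = Σ kqᵢ/rᵢ = 140 V.
ΔV = V_B − V_A = -72.6 V.
W_field = −qΔV = −(-5.31×10⁻⁹ C)(-72.6 V) = -3.85×10⁻⁷ J.

-3.85×10⁻⁷ J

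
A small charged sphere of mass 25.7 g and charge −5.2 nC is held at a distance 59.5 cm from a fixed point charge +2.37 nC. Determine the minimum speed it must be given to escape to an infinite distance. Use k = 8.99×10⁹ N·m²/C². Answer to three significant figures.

To just escape, total mechanical energy must reach zero at infinity: ½mv²_min + U = 0, so ½mv²_min = −U = |kQq|/r.
|U| = |kQq|/r = (8.99×10⁹ N·m²/C²)(2.37×10⁻⁹)(5.20×10⁻⁹)/(0.595) = 1.86×10⁻⁷ J.
v_min = √(2|U|/m) = √(2·1.86×10⁻⁷/0.0257) = 3.81×10⁻³ m/s.

3.81×10⁻³ m/s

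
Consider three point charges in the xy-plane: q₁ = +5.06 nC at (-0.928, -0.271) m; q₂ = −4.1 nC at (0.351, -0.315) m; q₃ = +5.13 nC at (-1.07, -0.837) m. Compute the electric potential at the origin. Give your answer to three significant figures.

Electric potential is a scalar, so the contributions from each charge add algebraically: V = Σ kqᵢ/rᵢ.
Distances from the field point to each charge: r₁ = 0.967 m, r₂ = 0.472 m, r₃ = 1.36 m.
V = k[(5.06×10⁻⁹)/(0.967) + (-4.10×10⁻⁹)/(0.472) + (5.13×10⁻⁹)/(1.36)] = 2.85 V.

2.85 V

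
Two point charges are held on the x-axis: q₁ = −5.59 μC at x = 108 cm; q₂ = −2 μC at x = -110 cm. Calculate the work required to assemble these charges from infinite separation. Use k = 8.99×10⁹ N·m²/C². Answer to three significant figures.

0.0461 J

The work to assemble the configuration equals its total potential energy, U = Σ kqᵢqⱼ/rᵢⱼ over all pairs.
Pair separations: r₁₂ = 2.18 m.
U = (0.0461) = 0.0461 J.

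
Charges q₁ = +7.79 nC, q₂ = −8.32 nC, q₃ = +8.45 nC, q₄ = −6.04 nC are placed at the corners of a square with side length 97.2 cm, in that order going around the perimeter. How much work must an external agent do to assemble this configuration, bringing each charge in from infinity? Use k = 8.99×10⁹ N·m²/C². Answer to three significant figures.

-1.40×10⁻⁶ J

The assembly work is the sum of pairwise potential energies, U = Σ_{i<j} kqᵢqⱼ/rᵢⱼ.
The four side pairs have separation 0.972 m and the two diagonal pairs 1.37 m.
Summing all 6 pair terms gives U = -1.40×10⁻⁶ J.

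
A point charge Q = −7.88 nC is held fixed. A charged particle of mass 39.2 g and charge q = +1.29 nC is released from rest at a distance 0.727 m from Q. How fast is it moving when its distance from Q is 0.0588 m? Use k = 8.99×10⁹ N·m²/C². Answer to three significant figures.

8.54×10⁻³ m/s

Only the electrostatic force acts, so mechanical energy is conserved: ½mv² = U₁ − U₂ = kQq(1/r₁ − 1/r₂).
U₁ − U₂ = (8.99×10⁹ N·m²/C²)(-7.88×10⁻⁹ C)(1.29×10⁻⁹ C)(1/0.727 − 1/0.0588) = 1.43×10⁻⁶ J.
v = √(2·1.43×10⁻⁶/0.0392) = 8.54×10⁻³ m/s.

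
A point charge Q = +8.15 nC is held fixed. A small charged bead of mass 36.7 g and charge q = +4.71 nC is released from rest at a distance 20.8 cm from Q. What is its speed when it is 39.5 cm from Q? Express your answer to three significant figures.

6.54×10⁻³ m/s

Only the electrostatic force acts, so mechanical energy is conserved: ½mv² = U₁ − U₂ = kQq(1/r₁ − 1/r₂).
U₁ − U₂ = (8.99×10⁹ N·m²/C²)(8.15×10⁻⁹ C)(4.71×10⁻⁹ C)(1/0.208 − 1/0.395) = 7.85×10⁻⁷ J.
v = √(2·7.85×10⁻⁷/0.0367) = 6.54×10⁻³ m/s.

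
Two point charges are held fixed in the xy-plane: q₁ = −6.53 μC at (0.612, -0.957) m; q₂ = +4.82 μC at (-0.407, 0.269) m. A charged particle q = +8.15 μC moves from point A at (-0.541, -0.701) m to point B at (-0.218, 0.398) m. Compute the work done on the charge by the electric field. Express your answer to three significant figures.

The work done by the electric force is W_field = −ΔU = −q(V_B − V_A) = q(V_A − V_B).
At A: distances to the source charges are 1.18 m, 0.979 m; V_A = Σ kqᵢ/rᵢ = -5450 V.
At B: distances to the source charges are 1.59 m, 0.229 m; V_B = Σ kqᵢ/rᵢ = 1.52×10⁵ V.
ΔV = V_B − V_A = 1.58×10⁵ V.
W_field = −qΔV = −(8.15×10⁻⁶ C)(1.58×10⁵ V) = -1.29 J.

-1.29 J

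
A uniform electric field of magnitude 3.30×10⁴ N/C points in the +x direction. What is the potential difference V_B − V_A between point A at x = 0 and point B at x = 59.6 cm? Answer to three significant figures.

In a uniform field, potential decreases in the direction of E: V_B − V_A = −E·Δx.
V_B − V_A = −(3.30×10⁴ V/m)(0.596 m) = -1.97×10⁴ V.

-1.97×10⁴ V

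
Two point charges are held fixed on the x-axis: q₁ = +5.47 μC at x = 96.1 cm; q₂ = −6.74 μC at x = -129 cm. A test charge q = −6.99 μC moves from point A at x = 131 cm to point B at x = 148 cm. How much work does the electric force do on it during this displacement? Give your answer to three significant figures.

-0.313 J

The work done by the electric force is W_field = −ΔU = −q(V_B − V_A) = q(V_A − V_B).
At A: distances to the source charges are 0.349 m, 2.60 m; V_A = Σ kqᵢ/rᵢ = 1.18×10⁵ V.
At B: distances to the source charges are 0.519 m, 2.77 m; V_B = Σ kqᵢ/rᵢ = 7.29×10⁴ V.
ΔV = V_B − V_A = -4.47×10⁴ V.
W_field = −qΔV = −(-6.99×10⁻⁶ C)(-4.47×10⁴ V) = -0.313 J.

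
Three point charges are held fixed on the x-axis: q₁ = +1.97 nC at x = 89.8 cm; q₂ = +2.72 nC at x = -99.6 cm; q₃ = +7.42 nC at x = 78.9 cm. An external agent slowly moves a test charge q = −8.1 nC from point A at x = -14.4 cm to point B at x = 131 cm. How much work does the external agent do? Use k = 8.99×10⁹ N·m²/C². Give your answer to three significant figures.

For quasistatic motion the external work equals the change in potential energy: W_ext = qΔV = q(V_B − V_A).
At A: distances to the source charges are 1.04 m, 0.852 m, 0.933 m; V_A = Σ kqᵢ/rᵢ = 117 V.
At B: distances to the source charges are 0.412 m, 2.31 m, 0.521 m; V_B = Σ kqᵢ/rᵢ = 182 V.
ΔV = V_B − V_A = 64.4 V.
W_ext = qΔV = (-8.10×10⁻⁹ C)(64.4 V) = -5.22×10⁻⁷ J.

-5.22×10⁻⁷ J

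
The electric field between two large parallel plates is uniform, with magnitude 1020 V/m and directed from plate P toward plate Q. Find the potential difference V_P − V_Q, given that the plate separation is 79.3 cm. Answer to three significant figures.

809 V

In a uniform field, potential decreases in the direction of E: ΔV = −E·d for a displacement d parallel to E.
Going from Q to P is a displacement of 79.3 cm opposite to the field, so V_P − V_Q = +Ed = 809 V.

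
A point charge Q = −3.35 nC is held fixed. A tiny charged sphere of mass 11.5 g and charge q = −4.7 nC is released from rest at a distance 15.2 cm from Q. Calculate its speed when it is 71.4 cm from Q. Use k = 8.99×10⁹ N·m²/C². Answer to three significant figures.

0.0113 m/s

Only the electrostatic force acts, so mechanical energy is conserved: ½mv² = U₁ − U₂ = kQq(1/r₁ − 1/r₂).
U₁ − U₂ = (8.99×10⁹ N·m²/C²)(-3.35×10⁻⁹ C)(-4.70×10⁻⁹ C)(1/0.152 − 1/0.714) = 7.33×10⁻⁷ J.
v = √(2·7.33×10⁻⁷/0.0115) = 0.0113 m/s.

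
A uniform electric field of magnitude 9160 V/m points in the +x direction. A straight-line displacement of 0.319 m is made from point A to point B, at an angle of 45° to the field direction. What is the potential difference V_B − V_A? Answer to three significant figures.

Only the component of displacement along E changes the potential: ΔV = −E·d·cosθ.
ΔV = −(9160 V/m)(0.319 m)cos45° = -2070 V.

-2070 V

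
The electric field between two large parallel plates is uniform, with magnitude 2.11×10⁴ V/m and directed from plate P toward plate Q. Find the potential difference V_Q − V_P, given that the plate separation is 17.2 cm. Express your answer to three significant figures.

In a uniform field, potential decreases in the direction of E: ΔV = −E·d for a displacement d parallel to E.
Going from P to Q is a displacement of 17.2 cm along the field, so V_Q − V_P = −Ed = -3630 V.

-3630 V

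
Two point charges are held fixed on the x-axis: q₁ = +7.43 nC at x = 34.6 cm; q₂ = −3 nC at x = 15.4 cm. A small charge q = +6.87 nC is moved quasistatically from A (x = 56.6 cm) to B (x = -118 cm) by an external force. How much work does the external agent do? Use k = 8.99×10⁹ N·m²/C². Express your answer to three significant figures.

-1.47×10⁻⁶ J

For quasistatic motion the external work equals the change in potential energy: W_ext = qΔV = q(V_B − V_A).
At A: distances to the source charges are 0.220 m, 0.412 m; V_A = Σ kqᵢ/rᵢ = 238 V.
At B: distances to the source charges are 1.53 m, 1.33 m; V_B = Σ kqᵢ/rᵢ = 23.6 V.
ΔV = V_B − V_A = -215 V.
W_ext = qΔV = (6.87×10⁻⁹ C)(-215 V) = -1.47×10⁻⁶ J.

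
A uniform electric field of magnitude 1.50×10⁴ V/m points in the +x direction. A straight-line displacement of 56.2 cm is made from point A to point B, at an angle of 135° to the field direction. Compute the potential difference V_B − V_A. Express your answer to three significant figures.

5960 V

Only the component of displacement along E changes the potential: ΔV = −E·d·cosθ.
ΔV = −(1.50×10⁴ V/m)(0.562 m)cos135° = 5960 V.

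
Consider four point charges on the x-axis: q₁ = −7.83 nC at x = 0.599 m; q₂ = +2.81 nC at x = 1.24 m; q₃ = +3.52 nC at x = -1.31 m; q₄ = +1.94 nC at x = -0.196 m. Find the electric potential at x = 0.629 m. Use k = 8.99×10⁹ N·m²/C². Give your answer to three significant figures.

-2270 V

Electric potential is a scalar, so the contributions from each charge add algebraically: V = Σ kqᵢ/rᵢ.
Distances from the field point to each charge: r₁ = 0.0300 m, r₂ = 0.611 m, r₃ = 1.94 m, r₄ = 0.825 m.
V = k[(-7.83×10⁻⁹)/(0.0300) + (2.81×10⁻⁹)/(0.611) + (3.52×10⁻⁹)/(1.94) + (1.94×10⁻⁹)/(0.825)] = -2270 V.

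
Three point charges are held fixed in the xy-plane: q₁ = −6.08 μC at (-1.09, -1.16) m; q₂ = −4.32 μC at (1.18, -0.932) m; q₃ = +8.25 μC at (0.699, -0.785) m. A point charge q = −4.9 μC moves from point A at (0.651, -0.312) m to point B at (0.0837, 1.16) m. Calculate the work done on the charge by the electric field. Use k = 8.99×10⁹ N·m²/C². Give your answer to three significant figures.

The work done by the electric force is W_field = −ΔU = −q(V_B − V_A) = q(V_A − V_B).
At A: distances to the source charges are 1.94 m, 0.815 m, 0.475 m; V_A = Σ kqᵢ/rᵢ = 8.01×10⁴ V.
At B: distances to the source charges are 2.60 m, 2.36 m, 2.04 m; V_B = Σ kqᵢ/rᵢ = -1110 V.
ΔV = V_B − V_A = -8.12×10⁴ V.
W_field = −qΔV = −(-4.90×10⁻⁶ C)(-8.12×10⁴ V) = -0.398 J.

-0.398 J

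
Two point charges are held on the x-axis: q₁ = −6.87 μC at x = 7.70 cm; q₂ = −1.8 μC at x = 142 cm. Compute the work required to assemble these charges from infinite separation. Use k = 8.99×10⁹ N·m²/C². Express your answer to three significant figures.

0.0828 J

The work to assemble the configuration equals its total potential energy, U = Σ kqᵢqⱼ/rᵢⱼ over all pairs.
Pair separations: r₁₂ = 1.34 m.
U = (0.0828) = 0.0828 J.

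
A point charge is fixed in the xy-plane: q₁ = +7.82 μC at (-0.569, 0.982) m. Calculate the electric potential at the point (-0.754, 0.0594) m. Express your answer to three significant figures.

The total potential is the scalar sum of each charge's contribution, V = Σ kqᵢ/rᵢ.
Distances from the field point to each charge: r₁ = 0.941 m.
V = k[(7.82×10⁻⁶)/(0.941)] = 7.47×10⁴ V.

7.47×10⁴ V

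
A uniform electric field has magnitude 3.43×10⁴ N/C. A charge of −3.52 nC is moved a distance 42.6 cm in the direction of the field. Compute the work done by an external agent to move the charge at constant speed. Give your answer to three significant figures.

5.14×10⁻⁵ J

The potential change for a displacement 42.6 cm in the direction of the field is ΔV = −Ed = -1.46×10⁴ V.
W_ext = qΔV = 5.14×10⁻⁵ J.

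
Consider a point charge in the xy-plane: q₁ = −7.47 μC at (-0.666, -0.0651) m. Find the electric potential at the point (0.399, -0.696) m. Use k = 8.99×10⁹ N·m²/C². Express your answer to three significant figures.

Electric potential is a scalar, so the contributions from each charge add algebraically: V = Σ kqᵢ/rᵢ.
Distances from the field point to each charge: r₁ = 1.24 m.
V = k[(-7.47×10⁻⁶)/(1.24)] = -5.43×10⁴ V.

-5.43×10⁴ V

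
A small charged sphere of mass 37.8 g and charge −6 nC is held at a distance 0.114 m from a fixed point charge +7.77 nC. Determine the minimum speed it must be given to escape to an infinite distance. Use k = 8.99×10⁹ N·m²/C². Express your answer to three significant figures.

To just escape, total mechanical energy must reach zero at infinity: ½mv²_min + U = 0, so ½mv²_min = −U = |kQq|/r.
|U| = |kQq|/r = (8.99×10⁹ N·m²/C²)(7.77×10⁻⁹)(6.00×10⁻⁹)/(0.114) = 3.68×10⁻⁶ J.
v_min = √(2|U|/m) = √(2·3.68×10⁻⁶/0.0378) = 0.0139 m/s.

0.0139 m/s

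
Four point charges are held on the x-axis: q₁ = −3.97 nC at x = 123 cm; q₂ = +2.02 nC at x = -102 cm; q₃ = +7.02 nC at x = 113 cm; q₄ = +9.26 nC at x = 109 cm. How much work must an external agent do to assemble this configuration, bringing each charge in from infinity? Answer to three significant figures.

9.85×10⁻⁶ J

The work to assemble the configuration equals its total potential energy, U = Σ kqᵢqⱼ/rᵢⱼ over all pairs.
Pair separations: r₁₂ = 2.25 m, r₁₃ = 0.100 m, r₁₄ = 0.140 m, r₂₃ = 2.15 m, r₂₄ = 2.11 m, r₃₄ = 0.0400 m.
Summing all 6 pair terms gives U = 9.85×10⁻⁶ J.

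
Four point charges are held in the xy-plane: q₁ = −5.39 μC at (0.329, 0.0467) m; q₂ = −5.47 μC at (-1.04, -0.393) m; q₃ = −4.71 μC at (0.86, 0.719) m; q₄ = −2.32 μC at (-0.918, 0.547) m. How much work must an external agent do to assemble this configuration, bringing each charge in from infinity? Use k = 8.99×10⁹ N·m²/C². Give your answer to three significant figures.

0.815 J

The work to assemble the configuration equals its total potential energy, U = Σ kqᵢqⱼ/rᵢⱼ over all pairs.
Pair separations: r₁₂ = 1.44 m, r₁₃ = 0.857 m, r₁₄ = 1.34 m, r₂₃ = 2.20 m, r₂₄ = 0.948 m, r₃₄ = 1.79 m.
Summing all 6 pair terms gives U = 0.815 J.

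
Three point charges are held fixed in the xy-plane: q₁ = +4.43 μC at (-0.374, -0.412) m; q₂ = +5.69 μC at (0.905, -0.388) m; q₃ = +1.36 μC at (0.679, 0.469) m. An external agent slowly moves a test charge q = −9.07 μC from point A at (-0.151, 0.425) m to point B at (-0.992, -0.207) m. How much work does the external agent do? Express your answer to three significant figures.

For quasistatic motion the external work equals the change in potential energy: W_ext = qΔV = q(V_B − V_A).
At A: distances to the source charges are 0.866 m, 1.33 m, 0.831 m; V_A = Σ kqᵢ/rᵢ = 9.91×10⁴ V.
At B: distances to the source charges are 0.651 m, 1.91 m, 1.80 m; V_B = Σ kqᵢ/rᵢ = 9.48×10⁴ V.
ΔV = V_B − V_A = -4280 V.
W_ext = qΔV = (-9.07×10⁻⁶ C)(-4280 V) = 0.0388 J.

0.0388 J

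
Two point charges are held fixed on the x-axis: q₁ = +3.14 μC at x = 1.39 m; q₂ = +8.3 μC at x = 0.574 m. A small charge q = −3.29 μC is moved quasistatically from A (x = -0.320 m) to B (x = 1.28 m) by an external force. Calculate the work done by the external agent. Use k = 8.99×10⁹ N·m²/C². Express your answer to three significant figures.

For quasistatic motion the external work equals the change in potential energy: W_ext = qΔV = q(V_B − V_A).
At A: distances to the source charges are 1.71 m, 0.894 m; V_A = Σ kqᵢ/rᵢ = 1.00×10⁵ V.
At B: distances to the source charges are 0.110 m, 0.706 m; V_B = Σ kqᵢ/rᵢ = 3.62×10⁵ V.
ΔV = V_B − V_A = 2.62×10⁵ V.
W_ext = qΔV = (-3.29×10⁻⁶ C)(2.62×10⁵ V) = -0.863 J.

-0.863 J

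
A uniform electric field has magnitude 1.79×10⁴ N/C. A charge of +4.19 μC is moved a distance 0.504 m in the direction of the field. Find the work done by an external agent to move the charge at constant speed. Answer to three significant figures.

The potential change for a displacement 0.504 m in the direction of the field is ΔV = −Ed = -9020 V.
W_ext = qΔV = -0.0378 J.

-0.0378 J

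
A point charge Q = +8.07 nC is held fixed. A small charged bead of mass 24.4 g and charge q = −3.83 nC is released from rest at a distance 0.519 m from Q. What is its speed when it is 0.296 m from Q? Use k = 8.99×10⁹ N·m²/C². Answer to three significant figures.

5.75×10⁻³ m/s

Only the electrostatic force acts, so mechanical energy is conserved: ½mv² = U₁ − U₂ = kQq(1/r₁ − 1/r₂).
U₁ − U₂ = (8.99×10⁹ N·m²/C²)(8.07×10⁻⁹ C)(-3.83×10⁻⁹ C)(1/0.519 − 1/0.296) = 4.03×10⁻⁷ J.
v = √(2·4.03×10⁻⁷/0.0244) = 5.75×10⁻³ m/s.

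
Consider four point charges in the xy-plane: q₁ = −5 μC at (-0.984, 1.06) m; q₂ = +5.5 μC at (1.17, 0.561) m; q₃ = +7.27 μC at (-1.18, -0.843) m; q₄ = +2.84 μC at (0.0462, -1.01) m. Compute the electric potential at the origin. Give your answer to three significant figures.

7.73×10⁴ V

The total potential is the scalar sum of each charge's contribution, V = Σ kqᵢ/rᵢ.
Distances from the field point to each charge: r₁ = 1.45 m, r₂ = 1.30 m, r₃ = 1.45 m, r₄ = 1.01 m.
V = k[(-5.00×10⁻⁶)/(1.45) + (5.50×10⁻⁶)/(1.30) + (7.27×10⁻⁶)/(1.45) + (2.84×10⁻⁶)/(1.01)] = 7.73×10⁴ V.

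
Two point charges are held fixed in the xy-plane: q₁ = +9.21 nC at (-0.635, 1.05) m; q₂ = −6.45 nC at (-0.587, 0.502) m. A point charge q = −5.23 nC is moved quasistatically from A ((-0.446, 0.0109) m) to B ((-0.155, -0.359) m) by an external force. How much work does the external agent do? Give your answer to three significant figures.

For quasistatic motion the external work equals the change in potential energy: W_ext = qΔV = q(V_B − V_A).
At A: distances to the source charges are 1.06 m, 0.511 m; V_A = Σ kqᵢ/rᵢ = -35.1 V.
At B: distances to the source charges are 1.49 m, 0.963 m; V_B = Σ kqᵢ/rᵢ = -4.57 V.
ΔV = V_B − V_A = 30.5 V.
W_ext = qΔV = (-5.23×10⁻⁹ C)(30.5 V) = -1.60×10⁻⁷ J.

-1.60×10⁻⁷ J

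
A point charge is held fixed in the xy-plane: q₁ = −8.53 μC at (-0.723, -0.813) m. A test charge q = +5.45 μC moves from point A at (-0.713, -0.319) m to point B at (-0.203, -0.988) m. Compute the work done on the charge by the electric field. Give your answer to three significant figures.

The work done by the electric force is W_field = −ΔU = −q(V_B − V_A) = q(V_A − V_B).
At A: distance to the source charge is 0.494 m; V_A = kq₁/r = -1.55×10⁵ V.
At B: distance to the source charge is 0.549 m; V_B = kq₁/r = -1.40×10⁵ V.
ΔV = V_B − V_A = 1.54×10⁴ V.
W_field = −qΔV = −(5.45×10⁻⁶ C)(1.54×10⁴ V) = -0.0841 J.

-0.0841 J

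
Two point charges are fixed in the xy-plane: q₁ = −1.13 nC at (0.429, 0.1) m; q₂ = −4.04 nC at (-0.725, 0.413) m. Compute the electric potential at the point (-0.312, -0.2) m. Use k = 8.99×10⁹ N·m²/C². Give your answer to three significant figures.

-61.8 V

The total potential is the scalar sum of each charge's contribution, V = Σ kqᵢ/rᵢ.
Distances from the field point to each charge: r₁ = 0.799 m, r₂ = 0.739 m.
V = k[(-1.13×10⁻⁹)/(0.799) + (-4.04×10⁻⁹)/(0.739)] = -61.8 V.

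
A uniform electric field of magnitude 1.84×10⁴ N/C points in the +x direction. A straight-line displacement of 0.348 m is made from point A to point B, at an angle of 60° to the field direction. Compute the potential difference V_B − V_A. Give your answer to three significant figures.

Only the component of displacement along E changes the potential: ΔV = −E·d·cosθ.
ΔV = −(1.84×10⁴ V/m)(0.348 m)cos60° = -3200 V.

-3200 V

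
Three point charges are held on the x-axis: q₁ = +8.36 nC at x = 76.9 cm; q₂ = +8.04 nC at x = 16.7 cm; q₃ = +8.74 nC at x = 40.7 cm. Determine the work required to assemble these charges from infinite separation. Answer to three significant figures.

The assembly work is the sum of pairwise potential energies, U = Σ_{i<j} kqᵢqⱼ/rᵢⱼ.
Pair separations: r₁₂ = 0.602 m, r₁₃ = 0.362 m, r₂₃ = 0.240 m.
U = (1.00×10⁻⁶) + (1.81×10⁻⁶) + (2.63×10⁻⁶) = 5.45×10⁻⁶ J.

5.45×10⁻⁶ J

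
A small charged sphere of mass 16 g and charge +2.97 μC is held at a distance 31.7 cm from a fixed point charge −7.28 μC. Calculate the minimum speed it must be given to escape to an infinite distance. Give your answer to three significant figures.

To just escape, total mechanical energy must reach zero at infinity: ½mv²_min + U = 0, so ½mv²_min = −U = |kQq|/r.
|U| = |kQq|/r = (8.99×10⁹ N·m²/C²)(7.28×10⁻⁶)(2.97×10⁻⁶)/(0.317) = 0.613 J.
v_min = √(2|U|/m) = √(2·0.613/0.0160) = 8.75 m/s.

8.75 m/s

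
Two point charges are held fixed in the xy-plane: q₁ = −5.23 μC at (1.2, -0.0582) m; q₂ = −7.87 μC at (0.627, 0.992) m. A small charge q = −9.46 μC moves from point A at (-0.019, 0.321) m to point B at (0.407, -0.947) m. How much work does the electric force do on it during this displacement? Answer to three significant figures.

0.351 J

The work done by the electric force is W_field = −ΔU = −q(V_B − V_A) = q(V_A − V_B).
At A: distances to the source charges are 1.28 m, 0.931 m; V_A = Σ kqᵢ/rᵢ = -1.13×10⁵ V.
At B: distances to the source charges are 1.19 m, 1.95 m; V_B = Σ kqᵢ/rᵢ = -7.57×10⁴ V.
ΔV = V_B − V_A = 3.71×10⁴ V.
W_field = −qΔV = −(-9.46×10⁻⁶ C)(3.71×10⁴ V) = 0.351 J.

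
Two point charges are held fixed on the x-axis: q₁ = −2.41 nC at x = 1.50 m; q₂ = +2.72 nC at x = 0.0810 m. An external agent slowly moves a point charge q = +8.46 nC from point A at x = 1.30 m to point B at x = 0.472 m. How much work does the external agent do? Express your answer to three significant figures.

For quasistatic motion the external work equals the change in potential energy: W_ext = qΔV = q(V_B − V_A).
At A: distances to the source charges are 0.200 m, 1.22 m; V_A = Σ kqᵢ/rᵢ = -88.3 V.
At B: distances to the source charges are 1.03 m, 0.391 m; V_B = Σ kqᵢ/rᵢ = 41.5 V.
ΔV = V_B − V_A = 130 V.
W_ext = qΔV = (8.46×10⁻⁹ C)(130 V) = 1.10×10⁻⁶ J.

1.10×10⁻⁶ J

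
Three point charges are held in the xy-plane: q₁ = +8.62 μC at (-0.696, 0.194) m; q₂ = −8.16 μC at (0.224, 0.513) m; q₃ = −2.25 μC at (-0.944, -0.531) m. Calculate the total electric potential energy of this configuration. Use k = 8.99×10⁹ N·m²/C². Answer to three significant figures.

The work to assemble the configuration equals its total potential energy, U = Σ kqᵢqⱼ/rᵢⱼ over all pairs.
Pair separations: r₁₂ = 0.974 m, r₁₃ = 0.766 m, r₂₃ = 1.57 m.
U = (-0.649) + (-0.228) + (0.105) = -0.772 J.

-0.772 J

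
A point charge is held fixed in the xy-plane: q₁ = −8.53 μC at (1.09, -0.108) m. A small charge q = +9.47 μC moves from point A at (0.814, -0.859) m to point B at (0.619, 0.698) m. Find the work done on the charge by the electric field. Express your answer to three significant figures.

-0.130 J

The work done by the electric force is W_field = −ΔU = −q(V_B − V_A) = q(V_A − V_B).
At A: distance to the source charge is 0.800 m; V_A = kq₁/r = -9.58×10⁴ V.
At B: distance to the source charge is 0.934 m; V_B = kq₁/r = -8.21×10⁴ V.
ΔV = V_B − V_A = 1.37×10⁴ V.
W_field = −qΔV = −(9.47×10⁻⁶ C)(1.37×10⁴ V) = -0.130 J.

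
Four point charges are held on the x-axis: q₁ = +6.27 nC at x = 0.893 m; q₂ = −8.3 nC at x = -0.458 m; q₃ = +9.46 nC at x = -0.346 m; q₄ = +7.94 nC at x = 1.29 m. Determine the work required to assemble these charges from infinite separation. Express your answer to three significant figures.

The work to assemble the configuration equals its total potential energy, U = Σ kqᵢqⱼ/rᵢⱼ over all pairs.
Pair separations: r₁₂ = 1.35 m, r₁₃ = 1.24 m, r₁₄ = 0.397 m, r₂₃ = 0.112 m, r₂₄ = 1.75 m, r₃₄ = 1.64 m.
Summing all 6 pair terms gives U = -5.02×10⁻⁶ J.

-5.02×10⁻⁶ J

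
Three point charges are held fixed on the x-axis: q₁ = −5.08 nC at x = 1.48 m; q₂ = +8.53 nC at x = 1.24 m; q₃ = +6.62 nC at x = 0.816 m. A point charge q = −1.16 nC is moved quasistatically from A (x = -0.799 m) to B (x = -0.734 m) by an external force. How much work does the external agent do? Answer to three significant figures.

For quasistatic motion the external work equals the change in potential energy: W_ext = qΔV = q(V_B − V_A).
At A: distances to the source charges are 2.28 m, 2.04 m, 1.61 m; V_A = Σ kqᵢ/rᵢ = 54.4 V.
At B: distances to the source charges are 2.21 m, 1.97 m, 1.55 m; V_B = Σ kqᵢ/rᵢ = 56.6 V.
ΔV = V_B − V_A = 2.20 V.
W_ext = qΔV = (-1.16×10⁻⁹ C)(2.20 V) = -2.55×10⁻⁹ J.

-2.55×10⁻⁹ J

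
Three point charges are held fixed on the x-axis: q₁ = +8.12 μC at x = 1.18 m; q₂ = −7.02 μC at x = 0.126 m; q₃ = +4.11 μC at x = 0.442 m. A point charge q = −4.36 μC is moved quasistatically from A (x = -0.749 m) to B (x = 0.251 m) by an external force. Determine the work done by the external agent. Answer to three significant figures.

For quasistatic motion the external work equals the change in potential energy: W_ext = qΔV = q(V_B − V_A).
At A: distances to the source charges are 1.93 m, 0.875 m, 1.19 m; V_A = Σ kqᵢ/rᵢ = -3260 V.
At B: distances to the source charges are 0.929 m, 0.125 m, 0.191 m; V_B = Σ kqᵢ/rᵢ = -2.33×10⁵ V.
ΔV = V_B − V_A = -2.30×10⁵ V.
W_ext = qΔV = (-4.36×10⁻⁶ C)(-2.30×10⁵ V) = 1.00 J.

1.00 J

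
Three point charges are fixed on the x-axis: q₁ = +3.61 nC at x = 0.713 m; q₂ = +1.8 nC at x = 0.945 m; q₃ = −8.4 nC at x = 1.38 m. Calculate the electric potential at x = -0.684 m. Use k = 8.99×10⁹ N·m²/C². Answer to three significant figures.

The total potential is the scalar sum of each charge's contribution, V = Σ kqᵢ/rᵢ.
Distances from the field point to each charge: r₁ = 1.40 m, r₂ = 1.63 m, r₃ = 2.06 m.
V = k[(3.61×10⁻⁹)/(1.40) + (1.80×10⁻⁹)/(1.63) + (-8.40×10⁻⁹)/(2.06)] = -3.42 V.

-3.42 V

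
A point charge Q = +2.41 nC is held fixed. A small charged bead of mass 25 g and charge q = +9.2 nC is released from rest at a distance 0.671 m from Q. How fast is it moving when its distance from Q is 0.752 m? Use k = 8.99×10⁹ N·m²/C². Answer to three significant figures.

1.60×10⁻³ m/s

Only the electrostatic force acts, so mechanical energy is conserved: ½mv² = U₁ − U₂ = kQq(1/r₁ − 1/r₂).
U₁ − U₂ = (8.99×10⁹ N·m²/C²)(2.41×10⁻⁹ C)(9.20×10⁻⁹ C)(1/0.671 − 1/0.752) = 3.20×10⁻⁸ J.
v = √(2·3.20×10⁻⁸/0.0250) = 1.60×10⁻³ m/s.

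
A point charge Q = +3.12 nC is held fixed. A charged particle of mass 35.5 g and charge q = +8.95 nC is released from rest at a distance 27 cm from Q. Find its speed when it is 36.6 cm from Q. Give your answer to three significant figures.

3.71×10⁻³ m/s

Only the electrostatic force acts, so mechanical energy is conserved: ½mv² = U₁ − U₂ = kQq(1/r₁ − 1/r₂).
U₁ − U₂ = (8.99×10⁹ N·m²/C²)(3.12×10⁻⁹ C)(8.95×10⁻⁹ C)(1/0.270 − 1/0.366) = 2.44×10⁻⁷ J.
v = √(2·2.44×10⁻⁷/0.0355) = 3.71×10⁻³ m/s.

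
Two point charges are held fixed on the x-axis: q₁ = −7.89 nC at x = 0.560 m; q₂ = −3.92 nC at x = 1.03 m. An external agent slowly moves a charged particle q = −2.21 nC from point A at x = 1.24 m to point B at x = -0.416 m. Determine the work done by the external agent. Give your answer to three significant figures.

For quasistatic motion the external work equals the change in potential energy: W_ext = qΔV = q(V_B − V_A).
At A: distances to the source charges are 0.680 m, 0.210 m; V_A = Σ kqᵢ/rᵢ = -272 V.
At B: distances to the source charges are 0.976 m, 1.45 m; V_B = Σ kqᵢ/rᵢ = -97.0 V.
ΔV = V_B − V_A = 175 V.
W_ext = qΔV = (-2.21×10⁻⁹ C)(175 V) = -3.87×10⁻⁷ J.

-3.87×10⁻⁷ J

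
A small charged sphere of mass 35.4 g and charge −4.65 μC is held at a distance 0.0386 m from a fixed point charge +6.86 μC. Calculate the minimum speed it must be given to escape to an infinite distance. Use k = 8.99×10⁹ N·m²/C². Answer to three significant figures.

To just escape, total mechanical energy must reach zero at infinity: ½mv²_min + U = 0, so ½mv²_min = −U = |kQq|/r.
|U| = |kQq|/r = (8.99×10⁹ N·m²/C²)(6.86×10⁻⁶)(4.65×10⁻⁶)/(0.0386) = 7.43 J.
v_min = √(2|U|/m) = √(2·7.43/0.0354) = 20.5 m/s.

20.5 m/s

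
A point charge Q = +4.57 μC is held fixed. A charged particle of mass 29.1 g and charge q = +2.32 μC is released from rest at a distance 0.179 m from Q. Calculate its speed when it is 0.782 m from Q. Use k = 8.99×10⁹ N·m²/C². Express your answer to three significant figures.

5.31 m/s

Only the electrostatic force acts, so mechanical energy is conserved: ½mv² = U₁ − U₂ = kQq(1/r₁ − 1/r₂).
U₁ − U₂ = (8.99×10⁹ N·m²/C²)(4.57×10⁻⁶ C)(2.32×10⁻⁶ C)(1/0.179 − 1/0.782) = 0.411 J.
v = √(2·0.411/0.0291) = 5.31 m/s.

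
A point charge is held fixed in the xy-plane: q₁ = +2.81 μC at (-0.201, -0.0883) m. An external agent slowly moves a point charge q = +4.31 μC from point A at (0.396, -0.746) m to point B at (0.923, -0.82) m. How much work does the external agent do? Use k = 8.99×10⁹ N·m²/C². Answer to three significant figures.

For quasistatic motion the external work equals the change in potential energy: W_ext = qΔV = q(V_B − V_A).
At A: distance to the source charge is 0.888 m; V_A = kq₁/r = 2.84×10⁴ V.
At B: distance to the source charge is 1.34 m; V_B = kq₁/r = 1.88×10⁴ V.
ΔV = V_B − V_A = -9600 V.
W_ext = qΔV = (4.31×10⁻⁶ C)(-9600 V) = -0.0414 J.

-0.0414 J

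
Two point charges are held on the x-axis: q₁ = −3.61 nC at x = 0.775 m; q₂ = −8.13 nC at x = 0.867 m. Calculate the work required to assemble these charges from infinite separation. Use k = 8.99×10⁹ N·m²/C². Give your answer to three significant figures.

2.87×10⁻⁶ J

The assembly work is the sum of pairwise potential energies, U = Σ_{i<j} kqᵢqⱼ/rᵢⱼ.
Pair separations: r₁₂ = 0.0920 m.
U = (2.87×10⁻⁶) = 2.87×10⁻⁶ J.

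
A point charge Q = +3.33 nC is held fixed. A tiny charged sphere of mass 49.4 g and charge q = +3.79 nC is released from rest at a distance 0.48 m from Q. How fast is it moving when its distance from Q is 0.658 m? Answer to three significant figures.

1.61×10⁻³ m/s

Only the electrostatic force acts, so mechanical energy is conserved: ½mv² = U₁ − U₂ = kQq(1/r₁ − 1/r₂).
U₁ − U₂ = (8.99×10⁹ N·m²/C²)(3.33×10⁻⁹ C)(3.79×10⁻⁹ C)(1/0.480 − 1/0.658) = 6.39×10⁻⁸ J.
v = √(2·6.39×10⁻⁸/0.0494) = 1.61×10⁻³ m/s.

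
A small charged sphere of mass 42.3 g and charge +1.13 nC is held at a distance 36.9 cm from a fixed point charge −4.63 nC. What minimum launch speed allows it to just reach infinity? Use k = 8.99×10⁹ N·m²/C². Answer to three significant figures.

2.45×10⁻³ m/s

To just escape, total mechanical energy must reach zero at infinity: ½mv²_min + U = 0, so ½mv²_min = −U = |kQq|/r.
|U| = |kQq|/r = (8.99×10⁹ N·m²/C²)(4.63×10⁻⁹)(1.13×10⁻⁹)/(0.369) = 1.27×10⁻⁷ J.
v_min = √(2|U|/m) = √(2·1.27×10⁻⁷/0.0423) = 2.45×10⁻³ m/s.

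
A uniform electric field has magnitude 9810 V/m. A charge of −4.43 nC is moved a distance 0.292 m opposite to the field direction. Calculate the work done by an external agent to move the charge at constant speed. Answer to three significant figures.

-1.27×10⁻⁵ J

The potential change for a displacement 0.292 m opposite to the field direction is ΔV = +Ed = 2860 V.
W_ext = qΔV = -1.27×10⁻⁵ J.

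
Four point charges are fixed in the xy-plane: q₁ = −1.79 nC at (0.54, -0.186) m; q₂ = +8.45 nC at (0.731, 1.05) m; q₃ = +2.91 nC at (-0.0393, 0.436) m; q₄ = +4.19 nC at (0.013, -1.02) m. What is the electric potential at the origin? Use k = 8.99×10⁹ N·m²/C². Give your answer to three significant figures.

128 V

Electric potential is a scalar, so the contributions from each charge add algebraically: V = Σ kqᵢ/rᵢ.
Distances from the field point to each charge: r₁ = 0.571 m, r₂ = 1.28 m, r₃ = 0.438 m, r₄ = 1.02 m.
V = k[(-1.79×10⁻⁹)/(0.571) + (8.45×10⁻⁹)/(1.28) + (2.91×10⁻⁹)/(0.438) + (4.19×10⁻⁹)/(1.02)] = 128 V.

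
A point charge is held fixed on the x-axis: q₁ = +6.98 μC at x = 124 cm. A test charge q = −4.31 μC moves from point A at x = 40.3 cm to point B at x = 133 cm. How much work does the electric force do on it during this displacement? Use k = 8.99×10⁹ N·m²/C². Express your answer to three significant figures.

2.68 J

The work done by the electric force is W_field = −ΔU = −q(V_B − V_A) = q(V_A − V_B).
At A: distance to the source charge is 0.837 m; V_A = kq₁/r = 7.50×10⁴ V.
At B: distance to the source charge is 0.0900 m; V_B = kq₁/r = 6.97×10⁵ V.
ΔV = V_B − V_A = 6.22×10⁵ V.
W_field = −qΔV = −(-4.31×10⁻⁶ C)(6.22×10⁵ V) = 2.68 J.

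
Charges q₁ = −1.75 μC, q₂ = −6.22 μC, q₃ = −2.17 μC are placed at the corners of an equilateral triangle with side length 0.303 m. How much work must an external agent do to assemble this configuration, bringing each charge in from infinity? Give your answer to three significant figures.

The work to assemble the configuration equals its total potential energy, U = Σ kqᵢqⱼ/rᵢⱼ over all pairs.
All three pair separations equal the side length, 0.303 m.
U = (0.323) + (0.113) + (0.400) = 0.836 J.

0.836 J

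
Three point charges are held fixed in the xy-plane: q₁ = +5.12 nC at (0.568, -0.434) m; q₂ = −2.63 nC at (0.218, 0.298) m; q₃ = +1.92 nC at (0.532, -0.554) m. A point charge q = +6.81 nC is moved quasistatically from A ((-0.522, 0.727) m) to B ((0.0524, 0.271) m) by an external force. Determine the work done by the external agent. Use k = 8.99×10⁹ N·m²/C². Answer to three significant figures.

-5.57×10⁻⁷ J

For quasistatic motion the external work equals the change in potential energy: W_ext = qΔV = q(V_B − V_A).
At A: distances to the source charges are 1.59 m, 0.855 m, 1.66 m; V_A = Σ kqᵢ/rᵢ = 11.7 V.
At B: distances to the source charges are 0.873 m, 0.168 m, 0.954 m; V_B = Σ kqᵢ/rᵢ = -70.1 V.
ΔV = V_B − V_A = -81.8 V.
W_ext = qΔV = (6.81×10⁻⁹ C)(-81.8 V) = -5.57×10⁻⁷ J.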